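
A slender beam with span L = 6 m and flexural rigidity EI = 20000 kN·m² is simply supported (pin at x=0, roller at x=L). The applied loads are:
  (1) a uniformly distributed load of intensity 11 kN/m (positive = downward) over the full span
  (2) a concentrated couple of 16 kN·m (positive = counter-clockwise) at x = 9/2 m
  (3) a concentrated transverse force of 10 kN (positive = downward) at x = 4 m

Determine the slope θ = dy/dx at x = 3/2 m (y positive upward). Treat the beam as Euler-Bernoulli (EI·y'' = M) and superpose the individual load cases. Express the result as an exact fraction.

θ(3/2) = -13261/2880000 rad

Load 1 — uniform load w=11 kN/m over full span:
  θ_1 = -w(L³-6Lx²+4x³)/(24EI) = -11·(6³-6·6·(3/2)²+4·(3/2)³)/(24·20000) = -1089/320000 rad
Load 2 — applied couple M₀=16 kN·m at a=9/2 m (b=L-a=3/2):
  θ_2 = (M₀x²/(2L)+C₁)/EI  [x≤a] with C₁=M₀(3b²-L²)/(6L)=-13 = (16·(3/2)²/(2·6)+(-13))/20000 = -1/2000 rad
Load 3 — point force P=10 kN at a=4 m (b=L-a=2):
  θ_3 = -Pb(L²-b²-3x²)/(6LEI)  [x≤a] = -10·2·(6²-2²-3·(3/2)²)/(6·6·20000) = -101/144000 rad
Superposition: θ = Σ θ_i = -13261/2880000 rad ≈ -0.004605 rad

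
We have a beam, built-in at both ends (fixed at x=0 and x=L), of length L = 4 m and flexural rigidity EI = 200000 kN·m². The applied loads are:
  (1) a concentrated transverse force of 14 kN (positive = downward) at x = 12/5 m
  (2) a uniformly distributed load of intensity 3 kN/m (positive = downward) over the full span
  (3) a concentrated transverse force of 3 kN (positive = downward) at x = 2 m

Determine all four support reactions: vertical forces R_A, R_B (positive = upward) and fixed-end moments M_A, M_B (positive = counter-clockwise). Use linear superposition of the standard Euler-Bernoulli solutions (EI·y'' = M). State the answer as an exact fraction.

R_A = 3107/250 kN, M_A = 2719/250 kN·m, R_B = 4143/250 kN, M_B = -3391/250 kN·m

Load 1 — point force P=14 kN at a=12/5 m (b=L-a=8/5):
  R_A = Pb²(3a+b)/L³ = 14·(8/5)²·(3·(12/5)+(8/5))/4³ = 616/125 kN
  M_A = Pab²/L² = 14·(12/5)·(8/5)²/4² = 672/125 kN·m
  R_B = Pa²(a+3b)/L³ = 14·(12/5)²·((12/5)+3·(8/5))/4³ = 1134/125 kN
  M_B = -Pa²b/L² = -14·(12/5)²·(8/5)/4² = -1008/125 kN·m
Load 2 — uniform load w=3 kN/m over full span:
  R_A = wL/2 = 3·4/2 = 6 kN
  M_A = wL²/12 = 3·4²/12 = 4 kN·m
  R_B = wL/2 = 3·4/2 = 6 kN
  M_B = -wL²/12 = -3·4²/12 = -4 kN·m
Load 3 — point force P=3 kN at a=2 m (b=L-a=2):
  R_A = Pb²(3a+b)/L³ = 3·2²·(3·2+2)/4³ = 3/2 kN
  M_A = Pab²/L² = 3·2·2²/4² = 3/2 kN·m
  R_B = Pa²(a+3b)/L³ = 3·2²·(2+3·2)/4³ = 3/2 kN
  M_B = -Pa²b/L² = -3·2²·2/4² = -3/2 kN·m
Superposition: R_A = 3107/250 kN, M_A = 2719/250 kN·m, R_B = 4143/250 kN, M_B = -3391/250 kN·m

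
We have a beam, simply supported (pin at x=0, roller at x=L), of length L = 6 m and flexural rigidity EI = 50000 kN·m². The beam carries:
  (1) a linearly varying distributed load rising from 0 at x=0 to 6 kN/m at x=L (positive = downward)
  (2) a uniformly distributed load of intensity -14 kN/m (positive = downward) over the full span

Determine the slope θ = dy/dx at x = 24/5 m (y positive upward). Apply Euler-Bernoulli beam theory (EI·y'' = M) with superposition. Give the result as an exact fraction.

Load 1 — triangular load w₀=6 kN/m (0→w₀ over full span):
  θ_1 = -w₀(7L⁴-30L²x²+15x⁴)/(360LEI) = -6·(7·6⁴-30·6²·(24/5)²+15·(24/5)⁴)/(360·6·50000) = 6813/15625000 rad
Load 2 — uniform load w=-14 kN/m over full span:
  θ_2 = -w(L³-6Lx²+4x³)/(24EI) = -(-14)·(6³-6·6·(24/5)²+4·(24/5)³)/(24·50000) = -6237/3125000 rad
Superposition: θ = Σ θ_i = -6093/3906250 rad ≈ -0.001560 rad

θ(24/5) = -6093/3906250 rad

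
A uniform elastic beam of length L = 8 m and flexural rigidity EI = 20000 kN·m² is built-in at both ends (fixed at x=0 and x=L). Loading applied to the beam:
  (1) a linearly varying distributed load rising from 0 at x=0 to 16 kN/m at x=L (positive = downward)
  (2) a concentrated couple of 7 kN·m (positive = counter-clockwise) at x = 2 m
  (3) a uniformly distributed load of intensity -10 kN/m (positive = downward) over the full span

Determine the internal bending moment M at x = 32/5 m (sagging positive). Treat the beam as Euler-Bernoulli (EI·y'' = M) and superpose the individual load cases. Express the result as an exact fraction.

M(32/5) = 24667/6000 kN·m

Load 1 — triangular load w₀=16 kN/m (0→w₀ over full span):
  M_1 = 3w₀Lx/20 - w₀L²/30 - w₀x³/(6L) = 3·16·8·(32/5)/20 - 16·8²/30 - 16·(32/5)³/(6·8) = 512/375 kN·m
Load 2 — applied couple M₀=7 kN·m at a=2 m (b=L-a=6):
  M_2 = R_Ax - M_A - M₀  [x>a] with R_A=63/64, M_A=-21/16 = (63/64)·(32/5) - (-21/16) - 7 = 49/80 kN·m
Load 3 — uniform load w=-10 kN/m over full span:
  M_3 = wLx/2 - wL²/12 - wx²/2 = (-10)·8·(32/5)/2 - (-10)·8²/12 - (-10)·(32/5)²/2 = 32/15 kN·m
Superposition: M = Σ M_i = 24667/6000 kN·m ≈ 4.111167 kN·m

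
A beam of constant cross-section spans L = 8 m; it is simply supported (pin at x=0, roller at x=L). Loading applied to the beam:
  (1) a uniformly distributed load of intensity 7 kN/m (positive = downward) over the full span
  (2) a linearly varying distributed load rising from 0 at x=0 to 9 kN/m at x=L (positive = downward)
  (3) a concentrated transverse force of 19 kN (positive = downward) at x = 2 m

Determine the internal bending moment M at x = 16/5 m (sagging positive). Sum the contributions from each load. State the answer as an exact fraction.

M(16/5) = 13602/125 kN·m

Load 1 — uniform load w=7 kN/m over full span:
  M_1 = wx(L-x)/2 = 7·(16/5)·(8-(16/5))/2 = 1344/25 kN·m
Load 2 — triangular load w₀=9 kN/m (0→w₀ over full span):
  M_2 = w₀Lx/6 - w₀x³/(6L) = 9·8·(16/5)/6 - 9·(16/5)³/(6·8) = 4032/125 kN·m
Load 3 — point force P=19 kN at a=2 m (b=L-a=6):
  M_3 = Pa(L-x)/L  [x>a] = 19·2·(8-(16/5))/8 = 114/5 kN·m
Superposition: M = Σ M_i = 13602/125 kN·m ≈ 108.816000 kN·m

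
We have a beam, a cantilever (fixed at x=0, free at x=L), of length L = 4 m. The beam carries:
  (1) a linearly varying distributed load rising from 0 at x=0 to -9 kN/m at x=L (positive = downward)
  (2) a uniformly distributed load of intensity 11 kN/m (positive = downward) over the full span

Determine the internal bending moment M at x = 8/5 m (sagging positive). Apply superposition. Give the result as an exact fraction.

M(8/5) = -1368/125 kN·m

Load 1 — triangular load w₀=-9 kN/m (0→w₀ over full span):
  M_1 = w₀Lx/2 - w₀L²/3 - w₀x³/(6L) = (-9)·4·(8/5)/2 - (-9)·4²/3 - (-9)·(8/5)³/(6·4) = 2592/125 kN·m
Load 2 — uniform load w=11 kN/m over full span:
  M_2 = -w(L-x)²/2 = -11·(4-(8/5))²/2 = -792/25 kN·m
Superposition: M = Σ M_i = -1368/125 kN·m ≈ -10.944000 kN·m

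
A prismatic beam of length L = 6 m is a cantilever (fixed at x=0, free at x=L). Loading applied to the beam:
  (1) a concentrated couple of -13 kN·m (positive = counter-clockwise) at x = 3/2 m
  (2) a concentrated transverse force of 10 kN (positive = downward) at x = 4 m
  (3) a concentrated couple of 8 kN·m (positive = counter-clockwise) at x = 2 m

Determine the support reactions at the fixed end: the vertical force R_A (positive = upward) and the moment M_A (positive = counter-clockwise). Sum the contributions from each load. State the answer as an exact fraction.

R_A = 10 kN, M_A = 45 kN·m

Load 1 — applied couple M₀=-13 kN·m at a=3/2 m (b=L-a=9/2):
  R_A = 0 kN
  M_A = -M₀ = -(-13) = 13 kN·m
Load 2 — point force P=10 kN at a=4 m (b=L-a=2):
  R_A = P = 10 kN
  M_A = Pa = 10·4 = 40 kN·m
Load 3 — applied couple M₀=8 kN·m at a=2 m (b=L-a=4):
  R_A = 0 kN
  M_A = -M₀ = -8 kN·m
Superposition: R_A = 10 kN, M_A = 45 kN·m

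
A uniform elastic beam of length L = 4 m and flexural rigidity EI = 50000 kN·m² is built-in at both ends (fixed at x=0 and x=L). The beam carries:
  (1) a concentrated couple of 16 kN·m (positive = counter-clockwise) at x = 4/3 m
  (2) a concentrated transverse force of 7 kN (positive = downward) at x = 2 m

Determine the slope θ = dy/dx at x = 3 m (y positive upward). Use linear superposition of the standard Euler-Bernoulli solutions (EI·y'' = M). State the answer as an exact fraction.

θ(3) = -11/600000 rad

Load 1 — applied couple M₀=16 kN·m at a=4/3 m (b=L-a=8/3):
  θ_1 = (R_Ax²/2 - M_Ax - M₀(x-a))/EI  [x>a] with R_A=16/3, M_A=0 = ((16/3)·3²/2 - 0·3 - 16·(3-(4/3)))/50000 = -1/18750 rad
Load 2 — point force P=7 kN at a=2 m (b=L-a=2):
  θ_2 = Pa²(L-x)(2bL-(3b+a)(L-x))/(2L³EI)  [x>a] = 7·2²·(4-3)·(2·2·4-(3·2+2)·(4-3))/(2·4³·50000) = 7/200000 rad
Superposition: θ = Σ θ_i = -11/600000 rad ≈ -0.000018 rad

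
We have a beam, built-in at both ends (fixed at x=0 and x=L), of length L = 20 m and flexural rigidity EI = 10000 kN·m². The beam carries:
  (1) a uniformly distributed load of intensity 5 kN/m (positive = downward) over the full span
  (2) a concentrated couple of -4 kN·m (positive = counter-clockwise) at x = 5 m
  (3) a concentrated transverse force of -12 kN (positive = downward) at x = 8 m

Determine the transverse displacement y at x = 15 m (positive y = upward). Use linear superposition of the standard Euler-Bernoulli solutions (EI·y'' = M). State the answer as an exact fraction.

Load 1 — uniform load w=5 kN/m over full span:
  y_1 = -wx²(L-x)²/(24EI) = -5·15²·(20-15)²/(24·10000) = -15/128 m
Load 2 — applied couple M₀=-4 kN·m at a=5 m (b=L-a=15):
  y_2 = (R_Ax³/6 - M_Ax²/2 - M₀(x-a)²/2)/EI  [x>a] with R_A=-9/40, M_A=3/4 = ((-9/40)·15³/6 - (3/4)·15²/2 - (-4)·(15-5)²/2)/10000 = -7/6400 m
Load 3 — point force P=-12 kN at a=8 m (b=L-a=12):
  y_3 = -Pa²(L-x)²(3bL-(3b+a)(L-x))/(6L³EI)  [x>a] = -(-12)·8²·(20-15)²·(3·12·20-(3·12+8)·(20-15))/(6·20³·10000) = 1/50 m
Superposition: y = Σ y_i = -629/6400 m ≈ -0.098281 m

y(15) = -629/6400 m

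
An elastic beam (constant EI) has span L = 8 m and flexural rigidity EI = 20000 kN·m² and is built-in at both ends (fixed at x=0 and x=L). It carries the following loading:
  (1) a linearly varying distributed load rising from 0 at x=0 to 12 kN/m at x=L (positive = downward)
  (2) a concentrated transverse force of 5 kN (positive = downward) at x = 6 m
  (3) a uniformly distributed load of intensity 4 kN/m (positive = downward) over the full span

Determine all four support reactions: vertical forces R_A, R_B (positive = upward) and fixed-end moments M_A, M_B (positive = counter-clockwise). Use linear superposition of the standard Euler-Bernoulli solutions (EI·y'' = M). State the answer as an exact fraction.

R_A = 4989/160 kN, M_A = 5857/120 kN·m, R_B = 8611/160 kN, M_B = -7843/120 kN·m

Load 1 — triangular load w₀=12 kN/m (0→w₀ over full span):
  R_A = 3w₀L/20 = 3·12·8/20 = 72/5 kN
  M_A = w₀L²/30 = 12·8²/30 = 128/5 kN·m
  R_B = 7w₀L/20 = 7·12·8/20 = 168/5 kN
  M_B = -w₀L²/20 = -12·8²/20 = -192/5 kN·m
Load 2 — point force P=5 kN at a=6 m (b=L-a=2):
  R_A = Pb²(3a+b)/L³ = 5·2²·(3·6+2)/8³ = 25/32 kN
  M_A = Pab²/L² = 5·6·2²/8² = 15/8 kN·m
  R_B = Pa²(a+3b)/L³ = 5·6²·(6+3·2)/8³ = 135/32 kN
  M_B = -Pa²b/L² = -5·6²·2/8² = -45/8 kN·m
Load 3 — uniform load w=4 kN/m over full span:
  R_A = wL/2 = 4·8/2 = 16 kN
  M_A = wL²/12 = 4·8²/12 = 64/3 kN·m
  R_B = wL/2 = 4·8/2 = 16 kN
  M_B = -wL²/12 = -4·8²/12 = -64/3 kN·m
Superposition: R_A = 4989/160 kN, M_A = 5857/120 kN·m, R_B = 8611/160 kN, M_B = -7843/120 kN·m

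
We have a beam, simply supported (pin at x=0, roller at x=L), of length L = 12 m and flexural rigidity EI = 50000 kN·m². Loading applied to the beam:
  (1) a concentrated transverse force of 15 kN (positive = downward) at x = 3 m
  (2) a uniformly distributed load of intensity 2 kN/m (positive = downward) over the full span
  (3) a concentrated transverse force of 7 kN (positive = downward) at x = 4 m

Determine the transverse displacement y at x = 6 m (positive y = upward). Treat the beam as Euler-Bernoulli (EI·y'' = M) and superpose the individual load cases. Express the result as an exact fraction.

y(6) = -13511/600000 m

Load 1 — point force P=15 kN at a=3 m (b=L-a=9):
  y_1 = -Pa(L-x)(2Lx-a²-x²)/(6LEI)  [x>a] = -15·3·(12-6)·(2·12·6-3²-6²)/(6·12·50000) = -297/40000 m
Load 2 — uniform load w=2 kN/m over full span:
  y_2 = -wx(L³-2Lx²+x³)/(24EI) = -2·6·(12³-2·12·6²+6³)/(24·50000) = -27/2500 m
Load 3 — point force P=7 kN at a=4 m (b=L-a=8):
  y_3 = -Pa(L-x)(2Lx-a²-x²)/(6LEI)  [x>a] = -7·4·(12-6)·(2·12·6-4²-6²)/(6·12·50000) = -161/37500 m
Superposition: y = Σ y_i = -13511/600000 m ≈ -0.022518 m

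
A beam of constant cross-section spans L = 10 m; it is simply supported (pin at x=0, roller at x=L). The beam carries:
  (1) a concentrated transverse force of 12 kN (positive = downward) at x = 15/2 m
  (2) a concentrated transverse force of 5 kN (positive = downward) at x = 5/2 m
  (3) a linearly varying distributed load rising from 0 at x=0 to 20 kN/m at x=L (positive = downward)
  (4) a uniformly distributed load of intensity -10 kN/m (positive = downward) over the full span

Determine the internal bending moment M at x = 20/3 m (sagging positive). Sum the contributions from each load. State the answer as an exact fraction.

Load 1 — point force P=12 kN at a=15/2 m (b=L-a=5/2):
  M_1 = Pbx/L  [x≤a] = 12·(5/2)·(20/3)/10 = 20 kN·m
Load 2 — point force P=5 kN at a=5/2 m (b=L-a=15/2):
  M_2 = Pa(L-x)/L  [x>a] = 5·(5/2)·(10-(20/3))/10 = 25/6 kN·m
Load 3 — triangular load w₀=20 kN/m (0→w₀ over full span):
  M_3 = w₀Lx/6 - w₀x³/(6L) = 20·10·(20/3)/6 - 20·(20/3)³/(6·10) = 10000/81 kN·m
Load 4 — uniform load w=-10 kN/m over full span:
  M_4 = wx(L-x)/2 = (-10)·(20/3)·(10-(20/3))/2 = -1000/9 kN·m
Superposition: M = Σ M_i = 5915/162 kN·m ≈ 36.512346 kN·m

M(20/3) = 5915/162 kN·m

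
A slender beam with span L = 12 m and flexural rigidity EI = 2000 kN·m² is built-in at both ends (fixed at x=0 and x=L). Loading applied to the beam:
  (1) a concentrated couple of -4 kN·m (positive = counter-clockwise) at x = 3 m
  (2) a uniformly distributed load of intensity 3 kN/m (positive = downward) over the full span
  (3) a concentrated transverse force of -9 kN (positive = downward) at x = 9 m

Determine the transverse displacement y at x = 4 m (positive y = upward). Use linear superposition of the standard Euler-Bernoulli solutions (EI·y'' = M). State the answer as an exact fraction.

y(4) = -221/4000 m

Load 1 — applied couple M₀=-4 kN·m at a=3 m (b=L-a=9):
  y_1 = (R_Ax³/6 - M_Ax²/2 - M₀(x-a)²/2)/EI  [x>a] with R_A=-3/8, M_A=3/4 = ((-3/8)·4³/6 - (3/4)·4²/2 - (-4)·(4-3)²/2)/2000 = -1/250 m
Load 2 — uniform load w=3 kN/m over full span:
  y_2 = -wx²(L-x)²/(24EI) = -3·4²·(12-4)²/(24·2000) = -8/125 m
Load 3 — point force P=-9 kN at a=9 m (b=L-a=3):
  y_3 = -Pb²x²(3aL-(3a+b)x)/(6L³EI)  [x≤a] = -(-9)·3²·4²·(3·9·12-(3·9+3)·4)/(6·12³·2000) = 51/4000 m
Superposition: y = Σ y_i = -221/4000 m ≈ -0.055250 m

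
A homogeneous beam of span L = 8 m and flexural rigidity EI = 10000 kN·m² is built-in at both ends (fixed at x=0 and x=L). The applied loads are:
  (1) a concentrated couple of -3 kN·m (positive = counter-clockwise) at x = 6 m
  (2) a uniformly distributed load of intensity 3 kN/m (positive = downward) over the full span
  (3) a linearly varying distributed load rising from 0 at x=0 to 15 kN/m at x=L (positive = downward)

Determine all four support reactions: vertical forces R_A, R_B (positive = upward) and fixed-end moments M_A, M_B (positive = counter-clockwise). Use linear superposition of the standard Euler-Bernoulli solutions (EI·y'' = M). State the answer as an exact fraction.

Load 1 — applied couple M₀=-3 kN·m at a=6 m (b=L-a=2):
  R_A = 6M₀ab/L³ = 6·(-3)·6·2/8³ = -27/64 kN
  M_A = M₀b(2a-b)/L² = (-3)·2·(2·6-2)/8² = -15/16 kN·m
  R_B = -6M₀ab/L³ = -6·(-3)·6·2/8³ = 27/64 kN
  M_B = M₀a(2b-a)/L² = (-3)·6·(2·2-6)/8² = 9/16 kN·m
Load 2 — uniform load w=3 kN/m over full span:
  R_A = wL/2 = 3·8/2 = 12 kN
  M_A = wL²/12 = 3·8²/12 = 16 kN·m
  R_B = wL/2 = 3·8/2 = 12 kN
  M_B = -wL²/12 = -3·8²/12 = -16 kN·m
Load 3 — triangular load w₀=15 kN/m (0→w₀ over full span):
  R_A = 3w₀L/20 = 3·15·8/20 = 18 kN
  M_A = w₀L²/30 = 15·8²/30 = 32 kN·m
  R_B = 7w₀L/20 = 7·15·8/20 = 42 kN
  M_B = -w₀L²/20 = -15·8²/20 = -48 kN·m
Superposition: R_A = 1893/64 kN, M_A = 753/16 kN·m, R_B = 3483/64 kN, M_B = -1015/16 kN·m

R_A = 1893/64 kN, M_A = 753/16 kN·m, R_B = 3483/64 kN, M_B = -1015/16 kN·m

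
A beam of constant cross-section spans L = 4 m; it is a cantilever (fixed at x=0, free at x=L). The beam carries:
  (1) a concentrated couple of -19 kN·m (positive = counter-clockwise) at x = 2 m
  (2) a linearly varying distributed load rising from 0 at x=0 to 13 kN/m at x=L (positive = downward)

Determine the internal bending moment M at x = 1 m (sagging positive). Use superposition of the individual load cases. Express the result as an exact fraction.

M(1) = -503/8 kN·m

Load 1 — applied couple M₀=-19 kN·m at a=2 m (b=L-a=2):
  M_1 = M₀  [x≤a] = (-19) = -19 kN·m
Load 2 — triangular load w₀=13 kN/m (0→w₀ over full span):
  M_2 = w₀Lx/2 - w₀L²/3 - w₀x³/(6L) = 13·4·1/2 - 13·4²/3 - 13·1³/(6·4) = -351/8 kN·m
Superposition: M = Σ M_i = -503/8 kN·m ≈ -62.875000 kN·m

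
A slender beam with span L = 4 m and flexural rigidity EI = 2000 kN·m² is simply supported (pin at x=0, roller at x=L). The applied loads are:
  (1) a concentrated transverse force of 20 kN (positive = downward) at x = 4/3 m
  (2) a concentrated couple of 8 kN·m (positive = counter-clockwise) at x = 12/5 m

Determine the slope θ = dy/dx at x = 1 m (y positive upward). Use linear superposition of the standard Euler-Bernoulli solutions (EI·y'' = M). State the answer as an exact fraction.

Load 1 — point force P=20 kN at a=4/3 m (b=L-a=8/3):
  θ_1 = -Pb(L²-b²-3x²)/(6LEI)  [x≤a] = -20·(8/3)·(4²-(8/3)²-3·1²)/(6·4·2000) = -53/8100 rad
Load 2 — applied couple M₀=8 kN·m at a=12/5 m (b=L-a=8/5):
  θ_2 = (M₀x²/(2L)+C₁)/EI  [x≤a] with C₁=M₀(3b²-L²)/(6L)=-208/75 = (8·1²/(2·4)+(-208/75))/2000 = -133/150000 rad
Superposition: θ = Σ θ_i = -30091/4050000 rad ≈ -0.007430 rad

θ(1) = -30091/4050000 rad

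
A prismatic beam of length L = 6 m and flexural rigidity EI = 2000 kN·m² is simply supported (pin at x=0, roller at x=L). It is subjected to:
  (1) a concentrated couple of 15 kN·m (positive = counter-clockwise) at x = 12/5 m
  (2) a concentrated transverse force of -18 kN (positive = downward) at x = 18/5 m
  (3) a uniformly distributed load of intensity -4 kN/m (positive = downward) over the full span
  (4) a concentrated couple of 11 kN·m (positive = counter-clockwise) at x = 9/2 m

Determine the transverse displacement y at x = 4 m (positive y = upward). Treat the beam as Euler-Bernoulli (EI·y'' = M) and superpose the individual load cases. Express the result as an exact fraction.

y(4) = 554773/9000000 m

Load 1 — applied couple M₀=15 kN·m at a=12/5 m (b=L-a=18/5):
  y_1 = (M₀x³/(6L)-M₀(x-a)²/2+C₁x)/EI  [x>a] with C₁=M₀(3b²-L²)/(6L)=6/5 = (15·4³/(6·6)-15·(4-(12/5))²/2+(6/5)·4)/2000 = 23/3750 m
Load 2 — point force P=-18 kN at a=18/5 m (b=L-a=12/5):
  y_2 = -Pa(L-x)(2Lx-a²-x²)/(6LEI)  [x>a] = -(-18)·(18/5)·(6-4)·(2·6·4-(18/5)²-4²)/(6·6·2000) = 1071/31250 m
Load 3 — uniform load w=-4 kN/m over full span:
  y_3 = -wx(L³-2Lx²+x³)/(24EI) = -(-4)·4·(6³-2·6·4²+4³)/(24·2000) = 11/375 m
Load 4 — applied couple M₀=11 kN·m at a=9/2 m (b=L-a=3/2):
  y_4 = (M₀x³/(6L)+C₁x)/EI  [x≤a] with C₁=M₀(3b²-L²)/(6L)=-143/16 = (11·4³/(6·6)+(-143/16)·4)/2000 = -583/72000 m
Superposition: y = Σ y_i = 554773/9000000 m ≈ 0.061641 m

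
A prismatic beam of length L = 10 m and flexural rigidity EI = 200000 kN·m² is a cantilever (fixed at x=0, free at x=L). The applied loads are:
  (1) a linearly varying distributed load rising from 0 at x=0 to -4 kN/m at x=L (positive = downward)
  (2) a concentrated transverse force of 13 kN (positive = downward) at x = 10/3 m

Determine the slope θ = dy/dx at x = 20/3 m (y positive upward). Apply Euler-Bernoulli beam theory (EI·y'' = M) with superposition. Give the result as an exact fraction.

Load 1 — triangular load w₀=-4 kN/m (0→w₀ over full span):
  θ_1 = (w₀Lx²/4-w₀L²x/3-w₀x⁴/(24L))/EI = ((-4)·10·(20/3)²/4-(-4)·10²·(20/3)/3-(-4)·(20/3)⁴/(24·10))/200000 = 29/12150 rad
Load 2 — point force P=13 kN at a=10/3 m (b=L-a=20/3):
  θ_2 = -Pa²/(2EI)  [x>a] = -13·(10/3)²/(2·200000) = -13/36000 rad
Superposition: θ = Σ θ_i = 1969/972000 rad ≈ 0.002026 rad

θ(20/3) = 1969/972000 rad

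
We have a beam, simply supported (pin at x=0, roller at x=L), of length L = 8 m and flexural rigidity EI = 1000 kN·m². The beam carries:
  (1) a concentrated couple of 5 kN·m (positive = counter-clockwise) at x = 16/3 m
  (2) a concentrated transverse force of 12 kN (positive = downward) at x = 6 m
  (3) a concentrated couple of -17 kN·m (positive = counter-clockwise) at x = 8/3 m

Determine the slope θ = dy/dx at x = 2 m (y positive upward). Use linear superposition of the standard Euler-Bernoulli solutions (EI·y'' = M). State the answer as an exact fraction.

θ(2) = -39/1000 rad

Load 1 — applied couple M₀=5 kN·m at a=16/3 m (b=L-a=8/3):
  θ_1 = (M₀x²/(2L)+C₁)/EI  [x≤a] with C₁=M₀(3b²-L²)/(6L)=-40/9 = (5·2²/(2·8)+(-40/9))/1000 = -23/7200 rad
Load 2 — point force P=12 kN at a=6 m (b=L-a=2):
  θ_2 = -Pb(L²-b²-3x²)/(6LEI)  [x≤a] = -12·2·(8²-2²-3·2²)/(6·8·1000) = -3/125 rad
Load 3 — applied couple M₀=-17 kN·m at a=8/3 m (b=L-a=16/3):
  θ_3 = (M₀x²/(2L)+C₁)/EI  [x≤a] with C₁=M₀(3b²-L²)/(6L)=-68/9 = ((-17)·2²/(2·8)+(-68/9))/1000 = -17/1440 rad
Superposition: θ = Σ θ_i = -39/1000 rad ≈ -0.039000 rad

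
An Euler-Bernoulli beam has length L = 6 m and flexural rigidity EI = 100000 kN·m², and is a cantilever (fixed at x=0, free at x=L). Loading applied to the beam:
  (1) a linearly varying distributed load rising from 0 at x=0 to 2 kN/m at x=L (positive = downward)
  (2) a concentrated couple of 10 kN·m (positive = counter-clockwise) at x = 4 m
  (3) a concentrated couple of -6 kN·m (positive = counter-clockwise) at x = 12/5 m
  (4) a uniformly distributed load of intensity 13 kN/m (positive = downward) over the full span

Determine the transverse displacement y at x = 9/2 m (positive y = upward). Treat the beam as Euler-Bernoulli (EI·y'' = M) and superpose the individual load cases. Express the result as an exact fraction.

y(9/2) = -9672083/640000000 m

Load 1 — triangular load w₀=2 kN/m (0→w₀ over full span):
  y_1 = (w₀Lx³/12-w₀L²x²/6-w₀x⁵/(120L))/EI = (2·6·(9/2)³/12-2·6²·(9/2)²/6-2·(9/2)⁵/(120·6))/100000 = -200961/128000000 m
Load 2 — applied couple M₀=10 kN·m at a=4 m (b=L-a=2):
  y_2 = M₀a(2x-a)/(2EI)  [x>a] = 10·4·(2·(9/2)-4)/(2·100000) = 1/1000 m
Load 3 — applied couple M₀=-6 kN·m at a=12/5 m (b=L-a=18/5):
  y_3 = M₀a(2x-a)/(2EI)  [x>a] = (-6)·(12/5)·(2·(9/2)-(12/5))/(2·100000) = -297/625000 m
Load 4 — uniform load w=13 kN/m over full span:
  y_4 = -wx²(x²-4Lx+6L²)/(24EI) = -13·(9/2)²·((9/2)²-4·6·(9/2)+6·6²)/(24·100000) = -180063/12800000 m
Superposition: y = Σ y_i = -9672083/640000000 m ≈ -0.015113 m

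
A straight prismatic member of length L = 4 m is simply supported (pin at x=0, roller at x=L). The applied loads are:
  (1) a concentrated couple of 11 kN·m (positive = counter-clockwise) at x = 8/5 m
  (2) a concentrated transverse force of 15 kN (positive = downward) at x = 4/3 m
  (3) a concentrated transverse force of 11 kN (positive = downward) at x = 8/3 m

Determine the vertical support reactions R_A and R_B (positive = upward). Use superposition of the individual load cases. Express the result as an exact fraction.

R_A = 197/12 kN, R_B = 115/12 kN

Load 1 — applied couple M₀=11 kN·m at a=8/5 m (b=L-a=12/5):
  R_A = M₀/L = 11/4 kN
  R_B = -M₀/L = -11/4 kN
Load 2 — point force P=15 kN at a=4/3 m (b=L-a=8/3):
  R_A = Pb/L = 15·(8/3)/4 = 10 kN
  R_B = Pa/L = 15·(4/3)/4 = 5 kN
Load 3 — point force P=11 kN at a=8/3 m (b=L-a=4/3):
  R_A = Pb/L = 11·(4/3)/4 = 11/3 kN
  R_B = Pa/L = 11·(8/3)/4 = 22/3 kN
Superposition: R_A = 197/12 kN, R_B = 115/12 kN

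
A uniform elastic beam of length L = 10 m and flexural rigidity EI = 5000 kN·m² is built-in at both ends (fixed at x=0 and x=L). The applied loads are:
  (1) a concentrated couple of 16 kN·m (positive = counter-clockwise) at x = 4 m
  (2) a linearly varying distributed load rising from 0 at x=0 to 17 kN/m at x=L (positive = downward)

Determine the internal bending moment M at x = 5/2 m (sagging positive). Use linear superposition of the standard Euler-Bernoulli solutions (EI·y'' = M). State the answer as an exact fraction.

Load 1 — applied couple M₀=16 kN·m at a=4 m (b=L-a=6):
  M_1 = R_Ax - M_A  [x≤a] with R_A=288/125, M_A=48/25 = (288/125)·(5/2) - (48/25) = 96/25 kN·m
Load 2 — triangular load w₀=17 kN/m (0→w₀ over full span):
  M_2 = 3w₀Lx/20 - w₀L²/30 - w₀x³/(6L) = 3·17·10·(5/2)/20 - 17·10²/30 - 17·(5/2)³/(6·10) = 85/32 kN·m
Superposition: M = Σ M_i = 5197/800 kN·m ≈ 6.496250 kN·m

M(5/2) = 5197/800 kN·m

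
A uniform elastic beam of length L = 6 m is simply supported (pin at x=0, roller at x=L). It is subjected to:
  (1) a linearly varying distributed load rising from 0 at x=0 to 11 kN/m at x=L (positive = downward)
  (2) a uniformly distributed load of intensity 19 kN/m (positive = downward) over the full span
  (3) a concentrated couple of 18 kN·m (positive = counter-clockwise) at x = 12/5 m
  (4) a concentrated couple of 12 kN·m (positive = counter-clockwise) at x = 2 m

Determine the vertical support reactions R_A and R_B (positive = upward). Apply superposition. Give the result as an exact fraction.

Load 1 — triangular load w₀=11 kN/m (0→w₀ over full span):
  R_A = w₀L/6 = 11·6/6 = 11 kN
  R_B = w₀L/3 = 11·6/3 = 22 kN
Load 2 — uniform load w=19 kN/m over full span:
  R_A = wL/2 = 19·6/2 = 57 kN
  R_B = wL/2 = 19·6/2 = 57 kN
Load 3 — applied couple M₀=18 kN·m at a=12/5 m (b=L-a=18/5):
  R_A = M₀/L = 18/6 = 3 kN
  R_B = -M₀/L = -18/6 = -3 kN
Load 4 — applied couple M₀=12 kN·m at a=2 m (b=L-a=4):
  R_A = M₀/L = 12/6 = 2 kN
  R_B = -M₀/L = -12/6 = -2 kN
Superposition: R_A = 73 kN, R_B = 74 kN

R_A = 73 kN, R_B = 74 kN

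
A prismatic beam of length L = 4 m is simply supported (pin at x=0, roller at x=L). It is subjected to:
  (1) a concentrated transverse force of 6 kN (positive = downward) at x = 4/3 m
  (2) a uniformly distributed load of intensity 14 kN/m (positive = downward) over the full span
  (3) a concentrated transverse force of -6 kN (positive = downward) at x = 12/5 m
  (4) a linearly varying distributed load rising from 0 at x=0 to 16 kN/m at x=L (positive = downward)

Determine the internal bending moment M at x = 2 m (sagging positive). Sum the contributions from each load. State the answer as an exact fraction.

M(2) = 216/5 kN·m

Load 1 — point force P=6 kN at a=4/3 m (b=L-a=8/3):
  M_1 = Pa(L-x)/L  [x>a] = 6·(4/3)·(4-2)/4 = 4 kN·m
Load 2 — uniform load w=14 kN/m over full span:
  M_2 = wx(L-x)/2 = 14·2·(4-2)/2 = 28 kN·m
Load 3 — point force P=-6 kN at a=12/5 m (b=L-a=8/5):
  M_3 = Pbx/L  [x≤a] = (-6)·(8/5)·2/4 = -24/5 kN·m
Load 4 — triangular load w₀=16 kN/m (0→w₀ over full span):
  M_4 = w₀Lx/6 - w₀x³/(6L) = 16·4·2/6 - 16·2³/(6·4) = 16 kN·m
Superposition: M = Σ M_i = 216/5 kN·m ≈ 43.200000 kN·m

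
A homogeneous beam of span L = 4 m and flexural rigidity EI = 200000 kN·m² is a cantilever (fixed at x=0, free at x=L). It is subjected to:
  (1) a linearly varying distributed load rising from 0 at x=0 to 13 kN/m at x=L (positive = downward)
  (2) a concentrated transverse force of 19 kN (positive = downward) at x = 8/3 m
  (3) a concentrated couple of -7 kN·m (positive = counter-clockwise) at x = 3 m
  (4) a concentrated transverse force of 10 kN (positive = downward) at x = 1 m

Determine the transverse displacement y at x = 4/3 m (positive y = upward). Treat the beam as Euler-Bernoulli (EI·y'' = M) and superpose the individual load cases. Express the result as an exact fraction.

y(4/3) = -365321/729000000 m

Load 1 — triangular load w₀=13 kN/m (0→w₀ over full span):
  y_1 = (w₀Lx³/12-w₀L²x²/6-w₀x⁵/(120L))/EI = (13·4·(4/3)³/12-13·4²·(4/3)²/6-13·(4/3)⁵/(120·4))/200000 = -5863/22781250 m
Load 2 — point force P=19 kN at a=8/3 m (b=L-a=4/3):
  y_2 = -Px²(3a-x)/(6EI)  [x≤a] = -19·(4/3)²·(3·(8/3)-(4/3))/(6·200000) = -19/101250 m
Load 3 — applied couple M₀=-7 kN·m at a=3 m (b=L-a=1):
  y_3 = M₀x²/(2EI)  [x≤a] = (-7)·(4/3)²/(2·200000) = -7/225000 m
Load 4 — point force P=10 kN at a=1 m (b=L-a=3):
  y_4 = -Pa²(3x-a)/(6EI)  [x>a] = -10·1²·(3·(4/3)-1)/(6·200000) = -1/40000 m
Superposition: y = Σ y_i = -365321/729000000 m ≈ -0.000501 m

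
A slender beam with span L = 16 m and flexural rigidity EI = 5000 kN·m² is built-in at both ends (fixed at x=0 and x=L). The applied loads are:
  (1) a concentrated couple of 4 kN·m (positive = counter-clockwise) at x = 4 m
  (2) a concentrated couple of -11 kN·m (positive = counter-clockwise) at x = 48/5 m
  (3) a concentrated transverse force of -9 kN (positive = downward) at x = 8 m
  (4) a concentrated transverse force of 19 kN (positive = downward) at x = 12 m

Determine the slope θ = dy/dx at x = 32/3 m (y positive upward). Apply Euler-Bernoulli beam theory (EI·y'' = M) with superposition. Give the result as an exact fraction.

θ(32/3) = -698/140625 rad

Load 1 — applied couple M₀=4 kN·m at a=4 m (b=L-a=12):
  θ_1 = (R_Ax²/2 - M_Ax - M₀(x-a))/EI  [x>a] with R_A=9/32, M_A=-3/4 = ((9/32)·(32/3)²/2 - (-3/4)·(32/3) - 4·((32/3)-4))/5000 = -1/1875 rad
Load 2 — applied couple M₀=-11 kN·m at a=48/5 m (b=L-a=32/5):
  θ_2 = (R_Ax²/2 - M_Ax - M₀(x-a))/EI  [x>a] with R_A=-99/100, M_A=-88/25 = ((-99/100)·(32/3)²/2 - (-88/25)·(32/3) - (-11)·((32/3)-(48/5)))/5000 = -22/15625 rad
Load 3 — point force P=-9 kN at a=8 m (b=L-a=8):
  θ_3 = Pa²(L-x)(2bL-(3b+a)(L-x))/(2L³EI)  [x>a] = (-9)·8²·(16-(32/3))·(2·8·16-(3·8+8)·(16-(32/3)))/(2·16³·5000) = -4/625 rad
Load 4 — point force P=19 kN at a=12 m (b=L-a=4):
  θ_4 = -Pb²x(2aL-(3a+b)x)/(2L³EI)  [x≤a] = -19·4²·(32/3)·(2·12·16-(3·12+4)·(32/3))/(2·16³·5000) = 19/5625 rad
Superposition: θ = Σ θ_i = -698/140625 rad ≈ -0.004964 rad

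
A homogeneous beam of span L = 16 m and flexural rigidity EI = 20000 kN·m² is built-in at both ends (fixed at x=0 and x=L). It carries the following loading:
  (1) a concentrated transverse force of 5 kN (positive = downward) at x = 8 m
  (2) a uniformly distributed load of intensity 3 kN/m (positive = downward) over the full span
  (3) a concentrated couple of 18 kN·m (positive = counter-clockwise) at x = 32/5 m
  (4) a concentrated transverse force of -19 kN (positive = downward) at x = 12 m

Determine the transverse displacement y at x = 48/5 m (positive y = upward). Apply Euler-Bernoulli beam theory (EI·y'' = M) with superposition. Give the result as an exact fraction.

Load 1 — point force P=5 kN at a=8 m (b=L-a=8):
  y_1 = -Pa²(L-x)²(3bL-(3b+a)(L-x))/(6L³EI)  [x>a] = -5·8²·(16-(48/5))²·(3·8·16-(3·8+8)·(16-(48/5)))/(6·16³·20000) = -224/46875 m
Load 2 — uniform load w=3 kN/m over full span:
  y_2 = -wx²(L-x)²/(24EI) = -3·(48/5)²·(16-(48/5))²/(24·20000) = -9216/390625 m
Load 3 — applied couple M₀=18 kN·m at a=32/5 m (b=L-a=48/5):
  y_3 = (R_Ax³/6 - M_Ax²/2 - M₀(x-a)²/2)/EI  [x>a] with R_A=81/50, M_A=54/25 = ((81/50)·(48/5)³/6 - (54/25)·(48/5)²/2 - 18·((48/5)-(32/5))²/2)/20000 = 4608/1953125 m
Load 4 — point force P=-19 kN at a=12 m (b=L-a=4):
  y_4 = -Pb²x²(3aL-(3a+b)x)/(6L³EI)  [x≤a] = -(-19)·4²·(48/5)²·(3·12·16-(3·12+4)·(48/5))/(6·16³·20000) = 171/15625 m
Superposition: y = Σ y_i = -88291/5859375 m ≈ -0.015068 m

y(48/5) = -88291/5859375 m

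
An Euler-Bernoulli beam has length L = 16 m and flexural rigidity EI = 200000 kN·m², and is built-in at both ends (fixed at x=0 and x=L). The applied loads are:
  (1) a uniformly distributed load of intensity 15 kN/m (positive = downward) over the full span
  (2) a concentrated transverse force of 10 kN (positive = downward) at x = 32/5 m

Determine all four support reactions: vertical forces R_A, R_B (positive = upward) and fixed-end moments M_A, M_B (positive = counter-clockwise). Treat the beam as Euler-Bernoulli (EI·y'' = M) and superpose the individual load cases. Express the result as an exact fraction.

R_A = 3162/25 kN, M_A = 8576/25 kN·m, R_B = 3088/25 kN, M_B = -8384/25 kN·m

Load 1 — uniform load w=15 kN/m over full span:
  R_A = wL/2 = 15·16/2 = 120 kN
  M_A = wL²/12 = 15·16²/12 = 320 kN·m
  R_B = wL/2 = 15·16/2 = 120 kN
  M_B = -wL²/12 = -15·16²/12 = -320 kN·m
Load 2 — point force P=10 kN at a=32/5 m (b=L-a=48/5):
  R_A = Pb²(3a+b)/L³ = 10·(48/5)²·(3·(32/5)+(48/5))/16³ = 162/25 kN
  M_A = Pab²/L² = 10·(32/5)·(48/5)²/16² = 576/25 kN·m
  R_B = Pa²(a+3b)/L³ = 10·(32/5)²·((32/5)+3·(48/5))/16³ = 88/25 kN
  M_B = -Pa²b/L² = -10·(32/5)²·(48/5)/16² = -384/25 kN·m
Superposition: R_A = 3162/25 kN, M_A = 8576/25 kN·m, R_B = 3088/25 kN, M_B = -8384/25 kN·m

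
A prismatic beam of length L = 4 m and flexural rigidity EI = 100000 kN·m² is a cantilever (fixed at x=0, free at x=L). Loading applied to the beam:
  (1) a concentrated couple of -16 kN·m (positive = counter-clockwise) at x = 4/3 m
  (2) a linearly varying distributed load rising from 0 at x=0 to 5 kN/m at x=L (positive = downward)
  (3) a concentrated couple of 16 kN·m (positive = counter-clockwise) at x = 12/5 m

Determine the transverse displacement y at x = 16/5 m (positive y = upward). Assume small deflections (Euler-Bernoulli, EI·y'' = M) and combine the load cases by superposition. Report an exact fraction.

y(16/5) = -55072/87890625 m

Load 1 — applied couple M₀=-16 kN·m at a=4/3 m (b=L-a=8/3):
  y_1 = M₀a(2x-a)/(2EI)  [x>a] = (-16)·(4/3)·(2·(16/5)-(4/3))/(2·100000) = -76/140625 m
Load 2 — triangular load w₀=5 kN/m (0→w₀ over full span):
  y_2 = (w₀Lx³/12-w₀L²x²/6-w₀x⁵/(120L))/EI = (5·4·(16/5)³/12-5·4²·(16/5)²/6-5·(16/5)⁵/(120·4))/100000 = -25024/29296875 m
Load 3 — applied couple M₀=16 kN·m at a=12/5 m (b=L-a=8/5):
  y_3 = M₀a(2x-a)/(2EI)  [x>a] = 16·(12/5)·(2·(16/5)-(12/5))/(2·100000) = 12/15625 m
Superposition: y = Σ y_i = -55072/87890625 m ≈ -0.000627 m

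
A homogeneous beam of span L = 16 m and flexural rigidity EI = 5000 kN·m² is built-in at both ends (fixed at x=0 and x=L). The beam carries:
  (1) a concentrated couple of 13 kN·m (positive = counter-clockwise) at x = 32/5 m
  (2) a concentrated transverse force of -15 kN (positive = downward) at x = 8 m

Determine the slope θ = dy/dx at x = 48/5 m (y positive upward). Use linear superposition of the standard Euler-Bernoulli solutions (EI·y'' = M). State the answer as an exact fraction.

Load 1 — applied couple M₀=13 kN·m at a=32/5 m (b=L-a=48/5):
  θ_1 = (R_Ax²/2 - M_Ax - M₀(x-a))/EI  [x>a] with R_A=117/100, M_A=39/25 = ((117/100)·(48/5)²/2 - (39/25)·(48/5) - 13·((48/5)-(32/5)))/5000 = -208/390625 rad
Load 2 — point force P=-15 kN at a=8 m (b=L-a=8):
  θ_2 = Pa²(L-x)(2bL-(3b+a)(L-x))/(2L³EI)  [x>a] = (-15)·8²·(16-(48/5))·(2·8·16-(3·8+8)·(16-(48/5)))/(2·16³·5000) = -24/3125 rad
Superposition: θ = Σ θ_i = -3208/390625 rad ≈ -0.008212 rad

θ(48/5) = -3208/390625 rad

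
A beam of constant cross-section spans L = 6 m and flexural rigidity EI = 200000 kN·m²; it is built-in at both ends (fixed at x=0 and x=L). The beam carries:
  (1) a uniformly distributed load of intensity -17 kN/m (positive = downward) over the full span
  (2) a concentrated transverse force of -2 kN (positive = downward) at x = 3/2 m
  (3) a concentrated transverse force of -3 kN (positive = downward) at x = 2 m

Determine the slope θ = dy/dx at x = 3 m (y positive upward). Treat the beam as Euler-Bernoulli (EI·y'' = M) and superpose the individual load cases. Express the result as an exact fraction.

θ(3) = -1/256000 rad

Load 1 — uniform load w=-17 kN/m over full span:
  θ_1 = -wx(L-x)(L-2x)/(12EI) = -(-17)·3·(6-3)·(6-2·3)/(12·200000) = 0 rad
Load 2 — point force P=-2 kN at a=3/2 m (b=L-a=9/2):
  θ_2 = Pa²(L-x)(2bL-(3b+a)(L-x))/(2L³EI)  [x>a] = (-2)·(3/2)²·(6-3)·(2·(9/2)·6-(3·(9/2)+(3/2))·(6-3))/(2·6³·200000) = -9/6400000 rad
Load 3 — point force P=-3 kN at a=2 m (b=L-a=4):
  θ_3 = Pa²(L-x)(2bL-(3b+a)(L-x))/(2L³EI)  [x>a] = (-3)·2²·(6-3)·(2·4·6-(3·4+2)·(6-3))/(2·6³·200000) = -1/400000 rad
Superposition: θ = Σ θ_i = -1/256000 rad ≈ -0.000004 rad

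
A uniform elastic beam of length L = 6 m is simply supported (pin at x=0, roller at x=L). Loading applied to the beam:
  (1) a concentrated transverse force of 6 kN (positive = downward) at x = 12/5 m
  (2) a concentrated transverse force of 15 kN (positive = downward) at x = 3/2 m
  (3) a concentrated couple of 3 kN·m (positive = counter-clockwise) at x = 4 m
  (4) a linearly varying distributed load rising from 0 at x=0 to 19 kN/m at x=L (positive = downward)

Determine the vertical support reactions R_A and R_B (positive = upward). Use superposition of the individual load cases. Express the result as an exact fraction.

R_A = 687/20 kN, R_B = 873/20 kN

Load 1 — point force P=6 kN at a=12/5 m (b=L-a=18/5):
  R_A = Pb/L = 6·(18/5)/6 = 18/5 kN
  R_B = Pa/L = 6·(12/5)/6 = 12/5 kN
Load 2 — point force P=15 kN at a=3/2 m (b=L-a=9/2):
  R_A = Pb/L = 15·(9/2)/6 = 45/4 kN
  R_B = Pa/L = 15·(3/2)/6 = 15/4 kN
Load 3 — applied couple M₀=3 kN·m at a=4 m (b=L-a=2):
  R_A = M₀/L = 3/6 = 1/2 kN
  R_B = -M₀/L = -3/6 = -1/2 kN
Load 4 — triangular load w₀=19 kN/m (0→w₀ over full span):
  R_A = w₀L/6 = 19·6/6 = 19 kN
  R_B = w₀L/3 = 19·6/3 = 38 kN
Superposition: R_A = 687/20 kN, R_B = 873/20 kN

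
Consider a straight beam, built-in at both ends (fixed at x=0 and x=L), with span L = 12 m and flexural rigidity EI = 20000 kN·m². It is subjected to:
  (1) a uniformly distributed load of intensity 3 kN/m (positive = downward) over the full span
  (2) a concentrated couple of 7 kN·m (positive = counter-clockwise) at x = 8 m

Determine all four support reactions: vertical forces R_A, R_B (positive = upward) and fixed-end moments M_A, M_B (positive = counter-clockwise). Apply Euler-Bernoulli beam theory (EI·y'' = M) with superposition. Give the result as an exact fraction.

Load 1 — uniform load w=3 kN/m over full span:
  R_A = wL/2 = 3·12/2 = 18 kN
  M_A = wL²/12 = 3·12²/12 = 36 kN·m
  R_B = wL/2 = 3·12/2 = 18 kN
  M_B = -wL²/12 = -3·12²/12 = -36 kN·m
Load 2 — applied couple M₀=7 kN·m at a=8 m (b=L-a=4):
  R_A = 6M₀ab/L³ = 6·7·8·4/12³ = 7/9 kN
  M_A = M₀b(2a-b)/L² = 7·4·(2·8-4)/12² = 7/3 kN·m
  R_B = -6M₀ab/L³ = -6·7·8·4/12³ = -7/9 kN
  M_B = M₀a(2b-a)/L² = 7·8·(2·4-8)/12² = 0 kN·m
Superposition: R_A = 169/9 kN, M_A = 115/3 kN·m, R_B = 155/9 kN, M_B = -36 kN·m

R_A = 169/9 kN, M_A = 115/3 kN·m, R_B = 155/9 kN, M_B = -36 kN·m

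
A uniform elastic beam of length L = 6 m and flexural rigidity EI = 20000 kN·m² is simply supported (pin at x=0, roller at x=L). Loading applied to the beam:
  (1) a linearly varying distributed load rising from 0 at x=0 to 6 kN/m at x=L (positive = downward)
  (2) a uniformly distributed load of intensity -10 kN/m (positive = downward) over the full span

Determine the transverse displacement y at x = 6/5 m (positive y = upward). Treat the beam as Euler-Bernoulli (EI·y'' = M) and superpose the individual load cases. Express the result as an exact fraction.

y(6/5) = 70011/19531250 m

Load 1 — triangular load w₀=6 kN/m (0→w₀ over full span):
  y_1 = -w₀x(7L⁴-10L²x²+3x⁴)/(360LEI) = -6·(6/5)·(7·6⁴-10·6²·(6/5)²+3·(6/5)⁴)/(360·6·20000) = -13932/9765625 m
Load 2 — uniform load w=-10 kN/m over full span:
  y_2 = -wx(L³-2Lx²+x³)/(24EI) = -(-10)·(6/5)·(6³-2·6·(6/5)²+(6/5)³)/(24·20000) = 783/156250 m
Superposition: y = Σ y_i = 70011/19531250 m ≈ 0.003585 m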